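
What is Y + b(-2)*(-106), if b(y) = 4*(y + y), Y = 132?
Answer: 1828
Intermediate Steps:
b(y) = 8*y (b(y) = 4*(2*y) = 8*y)
Y + b(-2)*(-106) = 132 + (8*(-2))*(-106) = 132 - 16*(-106) = 132 + 1696 = 1828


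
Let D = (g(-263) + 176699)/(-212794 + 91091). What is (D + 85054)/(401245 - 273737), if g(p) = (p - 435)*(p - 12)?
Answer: 10350958313/15518106124 ≈ 0.66702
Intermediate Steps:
g(p) = (-435 + p)*(-12 + p)
D = -368649/121703 (D = ((5220 + (-263)² - 447*(-263)) + 176699)/(-212794 + 91091) = ((5220 + 69169 + 117561) + 176699)/(-121703) = (191950 + 176699)*(-1/121703) = 368649*(-1/121703) = -368649/121703 ≈ -3.0291)
(D + 85054)/(401245 - 273737) = (-368649/121703 + 85054)/(401245 - 273737) = (10350958313/121703)/127508 = (10350958313/121703)*(1/127508) = 10350958313/15518106124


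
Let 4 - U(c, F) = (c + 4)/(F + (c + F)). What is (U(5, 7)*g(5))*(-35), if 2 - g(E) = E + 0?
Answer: 7035/19 ≈ 370.26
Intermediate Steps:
g(E) = 2 - E (g(E) = 2 - (E + 0) = 2 - E)
U(c, F) = 4 - (4 + c)/(c + 2*F) (U(c, F) = 4 - (c + 4)/(F + (c + F)) = 4 - (4 + c)/(F + (F + c)) = 4 - (4 + c)/(c + 2*F))
(U(5, 7)*g(5))*(-35) = (((-4 + 3*5 + 8*7)/(5 + 2*7))*(2 - 1*5))*(-35) = (((-4 + 15 + 56)/(5 + 14))*(2 - 5))*(-35) = ((67/19)*(-3))*(-35) = -201/19*(-35) = 7035/19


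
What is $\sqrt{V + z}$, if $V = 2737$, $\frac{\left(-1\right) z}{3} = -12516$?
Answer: $\sqrt{40285} \approx 200.71$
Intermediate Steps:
$z = 37548$ ($z = \left(-3\right) \left(-12516\right) = 37548$)
$\sqrt{V + z} = \sqrt{2737 + 37548} = \sqrt{40285}$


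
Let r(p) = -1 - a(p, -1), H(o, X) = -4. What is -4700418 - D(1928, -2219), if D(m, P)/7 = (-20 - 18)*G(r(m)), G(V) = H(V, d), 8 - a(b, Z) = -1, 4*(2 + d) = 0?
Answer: -4701482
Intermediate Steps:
d = -2 (d = -2 + (¼)*0 = -2 + 0 = -2)
a(b, Z) = 9 (a(b, Z) = 8 - 1*(-1) = 8 + 1 = 9)
r(p) = -10 (r(p) = -1 - 1*9 = -1 - 9 = -10)
G(V) = -4
D(m, P) = 1064 (D(m, P) = 7*((-20 - 18)*(-4)) = 7*(-38*(-4)) = 7*152 = 1064)
-4700418 - D(1928, -2219) = -4700418 - 1*1064 = -4700418 - 1064 = -4701482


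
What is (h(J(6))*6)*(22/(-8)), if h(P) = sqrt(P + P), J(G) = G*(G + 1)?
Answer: -33*sqrt(21) ≈ -151.23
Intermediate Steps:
J(G) = G*(1 + G)
h(P) = sqrt(2)*sqrt(P) (h(P) = sqrt(2*P) = sqrt(2)*sqrt(P))
(h(J(6))*6)*(22/(-8)) = ((sqrt(2)*sqrt(6*(1 + 6)))*6)*(22/(-8)) = ((sqrt(2)*sqrt(6*7))*6)*(22*(-1/8)) = ((sqrt(2)*sqrt(42))*6)*(-11/4) = ((2*sqrt(21))*6)*(-11/4) = (12*sqrt(21))*(-11/4) = -33*sqrt(21)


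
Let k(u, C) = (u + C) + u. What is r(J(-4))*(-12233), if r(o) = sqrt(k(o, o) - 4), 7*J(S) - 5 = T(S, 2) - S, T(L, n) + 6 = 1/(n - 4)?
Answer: -12233*I*sqrt(574)/14 ≈ -20934.0*I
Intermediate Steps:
T(L, n) = -6 + 1/(-4 + n) (T(L, n) = -6 + 1/(n - 4) = -6 + 1/(-4 + n))
k(u, C) = C + 2*u (k(u, C) = (C + u) + u = C + 2*u)
J(S) = -3/14 - S/7 (J(S) = 5/7 + ((25 - 6*2)/(-4 + 2) - S)/7 = 5/7 + ((25 - 12)/(-2) - S)/7 = 5/7 + (-1/2*13 - S)/7 = 5/7 + (-13/2 - S)/7 = 5/7 + (-13/14 - S/7) = -3/14 - S/7)
r(o) = sqrt(-4 + 3*o) (r(o) = sqrt((o + 2*o) - 4) = sqrt(3*o - 4) = sqrt(-4 + 3*o))
r(J(-4))*(-12233) = sqrt(-4 + 3*(-3/14 - 1/7*(-4)))*(-12233) = sqrt(-4 + 3*(-3/14 + 4/7))*(-12233) = sqrt(-4 + 3*(5/14))*(-12233) = sqrt(-4 + 15/14)*(-12233) = sqrt(-41/14)*(-12233) = (I*sqrt(574)/14)*(-12233) = -12233*I*sqrt(574)/14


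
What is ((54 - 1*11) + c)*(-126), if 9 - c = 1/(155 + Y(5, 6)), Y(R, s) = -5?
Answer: -163779/25 ≈ -6551.2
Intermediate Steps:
c = 1349/150 (c = 9 - 1/(155 - 5) = 9 - 1/150 = 1349/150 ≈ 8.9933)
((54 - 1*11) + c)*(-126) = ((54 - 1*11) + 1349/150)*(-126) = ((54 - 11) + 1349/150)*(-126) = (43 + 1349/150)*(-126) = (7799/150)*(-126) = -163779/25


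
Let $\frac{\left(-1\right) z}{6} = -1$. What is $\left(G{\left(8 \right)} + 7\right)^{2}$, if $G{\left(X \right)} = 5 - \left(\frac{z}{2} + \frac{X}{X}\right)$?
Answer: $64$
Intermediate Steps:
$z = 6$ ($z = \left(-6\right) \left(-1\right) = 6$)
$G{\left(X \right)} = 1$ ($G{\left(X \right)} = 5 - \left(\frac{6}{2} + \frac{X}{X}\right) = 5 - \left(6 \cdot \frac{1}{2} + 1\right) = 5 - \left(3 + 1\right) = 5 - 4 = 1$)
$\left(G{\left(8 \right)} + 7\right)^{2} = \left(1 + 7\right)^{2} = 8^{2} = 64$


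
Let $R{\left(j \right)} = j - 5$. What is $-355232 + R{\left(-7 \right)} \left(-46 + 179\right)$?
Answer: $-356828$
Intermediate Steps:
$R{\left(j \right)} = -5 + j$
$-355232 + R{\left(-7 \right)} \left(-46 + 179\right) = -355232 + \left(-5 - 7\right) \left(-46 + 179\right) = -355232 - 1596 = -356828$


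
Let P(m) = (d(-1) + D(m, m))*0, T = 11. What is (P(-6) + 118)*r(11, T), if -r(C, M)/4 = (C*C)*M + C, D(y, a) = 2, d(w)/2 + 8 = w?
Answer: -633424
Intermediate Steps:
d(w) = -16 + 2*w
r(C, M) = -4*C - 4*M*C² (r(C, M) = -4*((C*C)*M + C) = -4*(C²*M + C) = -4*(M*C² + C) = -4*(C + M*C²) = -4*C - 4*M*C²)
P(m) = 0 (P(m) = ((-16 + 2*(-1)) + 2)*0 = ((-16 - 2) + 2)*0 = (-18 + 2)*0 = -16*0 = 0)
(P(-6) + 118)*r(11, T) = (0 + 118)*(-4*11*(1 + 11*11)) = 118*(-4*11*(1 + 121)) = 118*(-4*11*122) = 118*(-5368) = -633424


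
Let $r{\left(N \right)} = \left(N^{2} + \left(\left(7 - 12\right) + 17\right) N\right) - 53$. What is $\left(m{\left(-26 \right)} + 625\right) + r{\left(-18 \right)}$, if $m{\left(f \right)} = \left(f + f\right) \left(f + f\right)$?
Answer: $3384$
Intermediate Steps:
$m{\left(f \right)} = 4 f^{2}$ ($m{\left(f \right)} = 2 f 2 f = 4 f^{2}$)
$r{\left(N \right)} = -53 + N^{2} + 12 N$ ($r{\left(N \right)} = \left(N^{2} + \left(-5 + 17\right) N\right) - 53 = \left(N^{2} + 12 N\right) - 53 = -53 + N^{2} + 12 N$)
$\left(m{\left(-26 \right)} + 625\right) + r{\left(-18 \right)} = \left(4 \left(-26\right)^{2} + 625\right) + \left(-53 + \left(-18\right)^{2} + 12 \left(-18\right)\right) = \left(4 \cdot 676 + 625\right) - -55 = \left(2704 + 625\right) + 55 = 3329 + 55 = 3384$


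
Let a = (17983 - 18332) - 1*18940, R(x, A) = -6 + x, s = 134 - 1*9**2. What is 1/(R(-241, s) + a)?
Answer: -1/19536 ≈ -5.1188e-5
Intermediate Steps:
s = 53 (s = 134 - 1*81 = 134 - 81 = 53)
a = -19289 (a = -349 - 18940 = -19289)
1/(R(-241, s) + a) = 1/((-6 - 241) - 19289) = 1/(-247 - 19289) = 1/(-19536) = -1/19536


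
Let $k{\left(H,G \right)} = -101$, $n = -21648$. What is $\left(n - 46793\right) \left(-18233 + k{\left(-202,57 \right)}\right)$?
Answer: $1254797294$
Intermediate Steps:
$\left(n - 46793\right) \left(-18233 + k{\left(-202,57 \right)}\right) = \left(-21648 - 46793\right) \left(-18233 - 101\right) = \left(-68441\right) \left(-18334\right) = 1254797294$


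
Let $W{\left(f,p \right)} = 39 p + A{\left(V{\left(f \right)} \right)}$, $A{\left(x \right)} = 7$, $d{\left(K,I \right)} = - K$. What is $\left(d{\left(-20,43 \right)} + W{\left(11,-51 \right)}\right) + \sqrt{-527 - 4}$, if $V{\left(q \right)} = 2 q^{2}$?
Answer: $-1962 + 3 i \sqrt{59} \approx -1962.0 + 23.043 i$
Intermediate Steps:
$W{\left(f,p \right)} = 7 + 39 p$ ($W{\left(f,p \right)} = 39 p + 7 = 7 + 39 p$)
$\left(d{\left(-20,43 \right)} + W{\left(11,-51 \right)}\right) + \sqrt{-527 - 4} = \left(\left(-1\right) \left(-20\right) + \left(7 + 39 \left(-51\right)\right)\right) + \sqrt{-527 - 4} = \left(20 + \left(7 - 1989\right)\right) + \sqrt{-531} = \left(20 - 1982\right) + 3 i \sqrt{59} = -1962 + 3 i \sqrt{59}$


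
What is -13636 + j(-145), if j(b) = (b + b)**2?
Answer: 70464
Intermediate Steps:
j(b) = 4*b**2 (j(b) = (2*b)**2 = 4*b**2)
-13636 + j(-145) = -13636 + 4*(-145)**2 = -13636 + 4*21025 = -13636 + 84100 = 70464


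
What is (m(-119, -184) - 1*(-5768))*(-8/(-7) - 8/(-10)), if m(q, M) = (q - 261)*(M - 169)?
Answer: 9513744/35 ≈ 2.7182e+5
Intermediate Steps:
m(q, M) = (-261 + q)*(-169 + M)
(m(-119, -184) - 1*(-5768))*(-8/(-7) - 8/(-10)) = ((44109 - 261*(-184) - 169*(-119) - 184*(-119)) - 1*(-5768))*(-8/(-7) - 8/(-10)) = ((44109 + 48024 + 20111 + 21896) + 5768)*(-8*(-1/7) - 8*(-1/10)) = (134140 + 5768)*(8/7 + 4/5) = 139908*(68/35) = 9513744/35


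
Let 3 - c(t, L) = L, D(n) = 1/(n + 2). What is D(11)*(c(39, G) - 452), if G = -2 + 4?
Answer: -451/13 ≈ -34.692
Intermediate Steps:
D(n) = 1/(2 + n)
G = 2
c(t, L) = 3 - L
D(11)*(c(39, G) - 452) = ((3 - 1*2) - 452)/(2 + 11) = ((3 - 2) - 452)/13 = (1 - 452)/13 = (1/13)*(-451) = -451/13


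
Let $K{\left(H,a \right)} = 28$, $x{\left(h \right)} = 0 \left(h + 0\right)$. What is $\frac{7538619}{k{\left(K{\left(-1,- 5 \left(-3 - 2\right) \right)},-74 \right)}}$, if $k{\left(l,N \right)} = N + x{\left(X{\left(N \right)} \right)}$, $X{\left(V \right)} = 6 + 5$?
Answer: $- \frac{7538619}{74} \approx -1.0187 \cdot 10^{5}$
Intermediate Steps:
$X{\left(V \right)} = 11$
$x{\left(h \right)} = 0$ ($x{\left(h \right)} = 0 h = 0$)
$k{\left(l,N \right)} = N$ ($k{\left(l,N \right)} = N + 0 = N$)
$\frac{7538619}{k{\left(K{\left(-1,- 5 \left(-3 - 2\right) \right)},-74 \right)}} = \frac{7538619}{-74} = 7538619 \left(- \frac{1}{74}\right) = - \frac{7538619}{74}$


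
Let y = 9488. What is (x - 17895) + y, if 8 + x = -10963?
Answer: -19378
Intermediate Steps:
x = -10971 (x = -8 - 10963 = -10971)
(x - 17895) + y = (-10971 - 17895) + 9488 = -28866 + 9488 = -19378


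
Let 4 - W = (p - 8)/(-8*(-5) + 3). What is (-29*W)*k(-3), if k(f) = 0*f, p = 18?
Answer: 0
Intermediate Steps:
k(f) = 0
W = 162/43 (W = 4 - (18 - 8)/(-8*(-5) + 3) = 4 - 10/(40 + 3) = 4 - 10/43 = 162/43 ≈ 3.7674)
(-29*W)*k(-3) = -29*162/43*0 = -4698/43*0 = 0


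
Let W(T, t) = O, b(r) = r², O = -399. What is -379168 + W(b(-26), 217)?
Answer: -379567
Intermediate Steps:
W(T, t) = -399
-379168 + W(b(-26), 217) = -379168 - 399 = -379567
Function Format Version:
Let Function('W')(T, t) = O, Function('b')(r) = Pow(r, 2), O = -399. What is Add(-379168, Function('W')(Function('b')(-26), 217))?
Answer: -379567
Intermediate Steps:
Function('W')(T, t) = -399
Add(-379168, Function('W')(Function('b')(-26), 217)) = Add(-379168, -399) = -379567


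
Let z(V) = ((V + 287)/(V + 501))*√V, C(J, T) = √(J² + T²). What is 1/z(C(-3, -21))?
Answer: -214*2^(¼)*√15/81919 + 47779*2^(¾)*√15/819190 ≈ 0.36787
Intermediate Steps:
z(V) = √V*(287 + V)/(501 + V) (z(V) = ((287 + V)/(501 + V))*√V = √V*(287 + V)/(501 + V))
1/z(C(-3, -21)) = 1/(√(√((-3)² + (-21)²))*(287 + √((-3)² + (-21)²))/(501 + √((-3)² + (-21)²))) = 1/(√(√(9 + 441))*(287 + √(9 + 441))/(501 + √(9 + 441))) = 1/(√(√450)*(287 + √450)/(501 + √450)) = 1/(√(15*√2)*(287 + 15*√2)/(501 + 15*√2)) = 1/((2^(¼)*√15)*(287 + 15*√2)/(501 + 15*√2)) = 1/(2^(¼)*√15*(287 + 15*√2)/(501 + 15*√2)) = 2^(¾)*√15*(501 + 15*√2)/(30*(287 + 15*√2))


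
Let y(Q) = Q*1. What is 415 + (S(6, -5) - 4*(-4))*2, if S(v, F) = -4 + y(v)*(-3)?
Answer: 403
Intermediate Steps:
y(Q) = Q
S(v, F) = -4 - 3*v (S(v, F) = -4 + v*(-3) = -4 - 3*v)
415 + (S(6, -5) - 4*(-4))*2 = 415 + ((-4 - 3*6) - 4*(-4))*2 = 415 + ((-4 - 18) + 16)*2 = 415 + (-22 + 16)*2 = 415 - 6*2 = 415 - 12 = 403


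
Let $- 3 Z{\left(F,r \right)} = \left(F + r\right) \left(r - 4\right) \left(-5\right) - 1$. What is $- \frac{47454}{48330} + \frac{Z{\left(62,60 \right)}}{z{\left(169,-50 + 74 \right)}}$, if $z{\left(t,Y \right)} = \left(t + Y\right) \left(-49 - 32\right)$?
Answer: $- \frac{123986}{72495} \approx -1.7103$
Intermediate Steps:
$Z{\left(F,r \right)} = \frac{1}{3} + \frac{5 \left(-4 + r\right) \left(F + r\right)}{3}$ ($Z{\left(F,r \right)} = - \frac{\left(F + r\right) \left(r - 4\right) \left(-5\right) - 1}{3} = - \frac{\left(F + r\right) \left(-4 + r\right) \left(-5\right) - 1}{3} = - \frac{\left(-4 + r\right) \left(F + r\right) \left(-5\right) - 1}{3} = - \frac{- 5 \left(-4 + r\right) \left(F + r\right) - 1}{3} = - \frac{-1 - 5 \left(-4 + r\right) \left(F + r\right)}{3} = \frac{1}{3} + \frac{5 \left(-4 + r\right) \left(F + r\right)}{3}$)
$z{\left(t,Y \right)} = - 81 Y - 81 t$ ($z{\left(t,Y \right)} = \left(Y + t\right) \left(-81\right) = - 81 Y - 81 t$)
$- \frac{47454}{48330} + \frac{Z{\left(62,60 \right)}}{z{\left(169,-50 + 74 \right)}} = - \frac{47454}{48330} + \frac{\frac{1}{3} - \frac{1240}{3} - 400 + \frac{5 \cdot 60^{2}}{3} + \frac{5}{3} \cdot 62 \cdot 60}{- 81 \left(-50 + 74\right) - 13689} = \left(-47454\right) \frac{1}{48330} + \frac{\frac{1}{3} - \frac{1240}{3} - 400 + \frac{5}{3} \cdot 3600 + 6200}{\left(-81\right) 24 - 13689} = - \frac{7909}{8055} + \frac{\frac{1}{3} - \frac{1240}{3} - 400 + 6000 + 6200}{-1944 - 13689} = - \frac{7909}{8055} + \frac{11387}{-15633} = - \frac{7909}{8055} + 11387 \left(- \frac{1}{15633}\right) = - \frac{7909}{8055} - \frac{59}{81} = - \frac{123986}{72495}$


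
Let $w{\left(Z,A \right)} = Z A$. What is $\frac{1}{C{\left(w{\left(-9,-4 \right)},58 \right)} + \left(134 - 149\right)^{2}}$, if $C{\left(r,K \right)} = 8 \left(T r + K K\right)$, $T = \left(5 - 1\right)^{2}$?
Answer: $\frac{1}{31745} \approx 3.1501 \cdot 10^{-5}$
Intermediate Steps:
$T = 16$ ($T = 4^{2} = 16$)
$w{\left(Z,A \right)} = A Z$
$C{\left(r,K \right)} = 8 K^{2} + 128 r$ ($C{\left(r,K \right)} = 8 \left(16 r + K K\right) = 8 \left(16 r + K^{2}\right) = 8 \left(K^{2} + 16 r\right) = 8 K^{2} + 128 r$)
$\frac{1}{C{\left(w{\left(-9,-4 \right)},58 \right)} + \left(134 - 149\right)^{2}} = \frac{1}{\left(8 \cdot 58^{2} + 128 \left(\left(-4\right) \left(-9\right)\right)\right) + \left(134 - 149\right)^{2}} = \frac{1}{\left(8 \cdot 3364 + 128 \cdot 36\right) + \left(-15\right)^{2}} = \frac{1}{\left(26912 + 4608\right) + 225} = \frac{1}{31520 + 225} = \frac{1}{31745}$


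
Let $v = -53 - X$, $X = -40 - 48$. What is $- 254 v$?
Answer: $-8890$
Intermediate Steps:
$X = -88$ ($X = -40 - 48 = -88$)
$v = 35$ ($v = -53 - -88 = -53 + 88 = 35$)
$- 254 v = \left(-254\right) 35 = -8890$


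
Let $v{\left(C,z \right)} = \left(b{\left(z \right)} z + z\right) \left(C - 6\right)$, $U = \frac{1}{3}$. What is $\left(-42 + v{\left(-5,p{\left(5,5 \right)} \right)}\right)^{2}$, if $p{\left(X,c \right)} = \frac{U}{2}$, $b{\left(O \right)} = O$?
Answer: $\frac{2524921}{1296} \approx 1948.2$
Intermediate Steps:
$U = \frac{1}{3} \approx 0.33333$
$p{\left(X,c \right)} = \frac{1}{6}$ ($p{\left(X,c \right)} = \frac{1}{3 \cdot 2} = \frac{1}{3} \cdot \frac{1}{2} = \frac{1}{6}$)
$v{\left(C,z \right)} = \left(-6 + C\right) \left(z + z^{2}\right)$ ($v{\left(C,z \right)} = \left(z z + z\right) \left(C - 6\right) = \left(z^{2} + z\right) \left(-6 + C\right) = \left(z + z^{2}\right) \left(-6 + C\right) = \left(-6 + C\right) \left(z + z^{2}\right)$)
$\left(-42 + v{\left(-5,p{\left(5,5 \right)} \right)}\right)^{2} = \left(-42 + \frac{-6 - 5 - 1 - \frac{5}{6}}{6}\right)^{2} = \left(-42 + \frac{1}{6} \left(- \frac{77}{6}\right)\right)^{2} = \left(-42 - \frac{77}{36}\right)^{2} = \left(- \frac{1589}{36}\right)^{2} = \frac{2524921}{1296}$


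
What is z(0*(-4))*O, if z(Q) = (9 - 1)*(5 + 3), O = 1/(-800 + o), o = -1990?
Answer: -32/1395 ≈ -0.022939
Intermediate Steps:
O = -1/2790 (O = 1/(-800 - 1990) = 1/(-2790) = -1/2790 ≈ -0.00035842)
z(Q) = 64 (z(Q) = 8*8 = 64)
z(0*(-4))*O = 64*(-1/2790) = -32/1395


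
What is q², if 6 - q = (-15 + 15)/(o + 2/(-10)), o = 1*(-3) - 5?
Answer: 36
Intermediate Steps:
o = -8 (o = -3 - 5 = -8)
q = 6 (q = 6 - (-15 + 15)/(-8 + 2/(-10)) = 6 - 0/(-8 + 2*(-⅒)) = 6 - 0/(-8 - ⅕) = 6 - 0/(-41/5) = 6 - 0*(-5)/41 = 6 - 1*0 = 6 + 0 = 6)
q² = 6² = 36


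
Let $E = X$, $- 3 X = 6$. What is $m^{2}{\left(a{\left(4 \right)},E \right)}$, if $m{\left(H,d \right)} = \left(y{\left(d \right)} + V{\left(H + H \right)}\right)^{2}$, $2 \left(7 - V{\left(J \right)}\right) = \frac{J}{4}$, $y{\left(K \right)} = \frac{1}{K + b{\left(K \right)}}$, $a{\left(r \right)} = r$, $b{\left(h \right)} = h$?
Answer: $\frac{279841}{256} \approx 1093.1$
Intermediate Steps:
$y{\left(K \right)} = \frac{1}{2 K}$ ($y{\left(K \right)} = \frac{1}{K + K} = \frac{1}{2 K}$)
$V{\left(J \right)} = 7 - \frac{J}{8}$ ($V{\left(J \right)} = 7 - \frac{J \frac{1}{4}}{2} = 7 - \frac{\frac{1}{4} J}{2} = 7 - \frac{J}{8}$)
$X = -2$ ($X = \left(- \frac{1}{3}\right) 6 = -2$)
$E = -2$
$m{\left(H,d \right)} = \left(7 + \frac{1}{2 d} - \frac{H}{4}\right)^{2}$ ($m{\left(H,d \right)} = \left(\frac{1}{2 d} - \left(-7 + \frac{H + H}{8}\right)\right)^{2} = \left(\frac{1}{2 d} - \left(-7 + \frac{2 H}{8}\right)\right)^{2} = \left(\frac{1}{2 d} - \left(-7 + \frac{H}{4}\right)\right)^{2} = \left(7 + \frac{1}{2 d} - \frac{H}{4}\right)^{2}$)
$m^{2}{\left(a{\left(4 \right)},E \right)} = \left(\frac{\left(2 - 2 \left(28 - 4\right)\right)^{2}}{16 \cdot 4}\right)^{2} = \left(\frac{1}{16} \cdot \frac{1}{4} \left(2 - 2 \left(28 - 4\right)\right)^{2}\right)^{2} = \left(\frac{1}{16} \cdot \frac{1}{4} \left(2 - 48\right)^{2}\right)^{2} = \left(\frac{1}{16} \cdot \frac{1}{4} \left(-46\right)^{2}\right)^{2} = \left(\frac{1}{16} \cdot \frac{1}{4} \cdot 2116\right)^{2} = \left(\frac{529}{16}\right)^{2} = \frac{279841}{256}$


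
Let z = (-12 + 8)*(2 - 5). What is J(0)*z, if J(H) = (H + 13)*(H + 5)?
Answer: 780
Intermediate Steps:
J(H) = (5 + H)*(13 + H) (J(H) = (13 + H)*(5 + H) = (5 + H)*(13 + H))
z = 12 (z = -4*(-3) = 12)
J(0)*z = (65 + 0**2 + 18*0)*12 = (65 + 0 + 0)*12 = 65*12 = 780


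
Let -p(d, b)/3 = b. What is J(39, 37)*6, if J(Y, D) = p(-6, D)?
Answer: -666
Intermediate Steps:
p(d, b) = -3*b
J(Y, D) = -3*D
J(39, 37)*6 = -3*37*6 = -111*6 = -666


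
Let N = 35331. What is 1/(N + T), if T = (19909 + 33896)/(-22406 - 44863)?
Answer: 1319/46600534 ≈ 2.8304e-5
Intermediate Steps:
T = -1055/1319 (T = 53805/(-67269) = 53805*(-1/67269) = -1055/1319 ≈ -0.79985)
1/(N + T) = 1/(35331 - 1055/1319) = 1/(46600534/1319) = 1319/46600534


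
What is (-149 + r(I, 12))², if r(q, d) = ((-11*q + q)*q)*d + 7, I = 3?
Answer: 1493284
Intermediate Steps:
r(q, d) = 7 - 10*d*q² (r(q, d) = ((-10*q)*q)*d + 7 = (-10*q²)*d + 7 = -10*d*q² + 7 = 7 - 10*d*q²)
(-149 + r(I, 12))² = (-149 + (7 - 10*12*3²))² = (-149 + (7 - 10*12*9))² = (-149 + (7 - 1080))² = (-149 - 1073)² = (-1222)² = 1493284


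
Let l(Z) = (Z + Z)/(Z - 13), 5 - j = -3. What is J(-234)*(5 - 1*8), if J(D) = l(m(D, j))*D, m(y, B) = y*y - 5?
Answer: 4270578/3041 ≈ 1404.3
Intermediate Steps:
j = 8 (j = 5 - 1*(-3) = 5 + 3 = 8)
m(y, B) = -5 + y² (m(y, B) = y² - 5 = -5 + y²)
l(Z) = 2*Z/(-13 + Z) (l(Z) = (2*Z)/(-13 + Z) = 2*Z/(-13 + Z))
J(D) = 2*D*(-5 + D²)/(-18 + D²) (J(D) = (2*(-5 + D²)/(-13 + (-5 + D²)))*D = (2*(-5 + D²)/(-18 + D²))*D = 2*D*(-5 + D²)/(-18 + D²))
J(-234)*(5 - 1*8) = (2*(-234)*(-5 + (-234)²)/(-18 + (-234)²))*(5 - 1*8) = (2*(-234)*(-5 + 54756)/(-18 + 54756))*(5 - 8) = (2*(-234)*54751/54738)*(-3) = (2*(-234)*(1/54738)*54751)*(-3) = -1423526/3041*(-3) = 4270578/3041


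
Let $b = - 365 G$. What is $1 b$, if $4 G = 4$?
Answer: $-365$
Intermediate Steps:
$G = 1$ ($G = \frac{1}{4} \cdot 4 = 1$)
$b = -365$ ($b = \left(-365\right) 1 = -365$)
$1 b = 1 \left(-365\right) = -365$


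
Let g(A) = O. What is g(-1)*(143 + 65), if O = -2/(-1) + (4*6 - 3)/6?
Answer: 1144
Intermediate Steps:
O = 11/2 (O = -2*(-1) + (24 - 3)*(1/6) = 2 + 21*(1/6) = 2 + 7/2 = 11/2 ≈ 5.5000)
g(A) = 11/2
g(-1)*(143 + 65) = 11*(143 + 65)/2 = (11/2)*208 = 1144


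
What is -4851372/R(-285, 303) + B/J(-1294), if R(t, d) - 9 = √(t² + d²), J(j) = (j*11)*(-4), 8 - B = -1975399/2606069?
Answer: 65440260547875965/259218365588248 - 1617124*√19226/19217 ≈ -11416.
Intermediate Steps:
B = 22823951/2606069 (B = 8 - (-1975399)/2606069 = 8 - 1*(-1975399/2606069) = 8 + 1975399/2606069 = 22823951/2606069 ≈ 8.7580)
J(j) = -44*j (J(j) = (11*j)*(-4) = -44*j)
R(t, d) = 9 + √(d² + t²) (R(t, d) = 9 + √(t² + d²) = 9 + √(d² + t²))
-4851372/R(-285, 303) + B/J(-1294) = -4851372/(9 + √(303² + (-285)²)) + 22823951/(2606069*((-44*(-1294)))) = -4851372/(9 + √(91809 + 81225)) + (22823951/2606069)/56936 = -4851372/(9 + √173034) + (22823951/2606069)*(1/56936) = -4851372/(9 + 3*√19226) + 22823951/148379144584 = 22823951/148379144584 - 4851372/(9 + 3*√19226)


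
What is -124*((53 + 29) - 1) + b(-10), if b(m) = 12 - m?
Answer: -10022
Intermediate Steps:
-124*((53 + 29) - 1) + b(-10) = -124*((53 + 29) - 1) + (12 - 1*(-10)) = -124*(82 - 1) + (12 + 10) = -124*81 + 22 = -10044 + 22 = -10022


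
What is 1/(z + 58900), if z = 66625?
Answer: 1/125525 ≈ 7.9665e-6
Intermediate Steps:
1/(z + 58900) = 1/(66625 + 58900) = 1/125525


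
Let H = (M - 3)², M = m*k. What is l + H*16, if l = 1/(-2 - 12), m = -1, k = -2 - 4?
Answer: 2015/14 ≈ 143.93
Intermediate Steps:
k = -6
l = -1/14 (l = 1/(-14) = -1/14 ≈ -0.071429)
M = 6 (M = -1*(-6) = 6)
H = 9 (H = (6 - 3)² = 3² = 9)
l + H*16 = -1/14 + 9*16 = -1/14 + 144 = 2015/14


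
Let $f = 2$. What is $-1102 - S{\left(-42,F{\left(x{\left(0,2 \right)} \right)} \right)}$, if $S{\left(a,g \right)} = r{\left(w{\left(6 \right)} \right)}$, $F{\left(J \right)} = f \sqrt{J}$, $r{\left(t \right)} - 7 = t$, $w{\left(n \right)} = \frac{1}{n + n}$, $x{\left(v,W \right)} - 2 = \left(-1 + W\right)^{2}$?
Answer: $- \frac{13309}{12} \approx -1109.1$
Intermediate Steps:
$x{\left(v,W \right)} = 2 + \left(-1 + W\right)^{2}$
$w{\left(n \right)} = \frac{1}{2 n}$
$r{\left(t \right)} = 7 + t$
$F{\left(J \right)} = 2 \sqrt{J}$
$S{\left(a,g \right)} = \frac{85}{12}$ ($S{\left(a,g \right)} = 7 + \frac{1}{2 \cdot 6} = 7 + \frac{1}{2} \cdot \frac{1}{6} = 7 + \frac{1}{12} = \frac{85}{12}$)
$-1102 - S{\left(-42,F{\left(x{\left(0,2 \right)} \right)} \right)} = -1102 - \frac{85}{12} = - \frac{13309}{12}$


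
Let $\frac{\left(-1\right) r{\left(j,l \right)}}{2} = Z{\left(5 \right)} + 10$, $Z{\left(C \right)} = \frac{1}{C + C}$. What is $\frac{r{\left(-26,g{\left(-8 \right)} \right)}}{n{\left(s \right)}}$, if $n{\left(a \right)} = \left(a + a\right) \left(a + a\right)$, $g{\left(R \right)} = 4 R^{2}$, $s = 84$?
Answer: $- \frac{101}{141120} \approx -0.0007157$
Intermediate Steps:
$Z{\left(C \right)} = \frac{1}{2 C}$
$n{\left(a \right)} = 4 a^{2}$ ($n{\left(a \right)} = 2 a 2 a = 4 a^{2}$)
$r{\left(j,l \right)} = - \frac{101}{5}$ ($r{\left(j,l \right)} = - 2 \left(\frac{1}{2 \cdot 5} + 10\right) = - 2 \left(\frac{1}{2} \cdot \frac{1}{5} + 10\right) = - 2 \left(\frac{1}{10} + 10\right) = \left(-2\right) \frac{101}{10} = - \frac{101}{5}$)
$\frac{r{\left(-26,g{\left(-8 \right)} \right)}}{n{\left(s \right)}} = - \frac{101}{5 \cdot 4 \cdot 84^{2}} = - \frac{101}{5 \cdot 4 \cdot 7056} = - \frac{101}{5 \cdot 28224} = \left(- \frac{101}{5}\right) \frac{1}{28224} = - \frac{101}{141120}$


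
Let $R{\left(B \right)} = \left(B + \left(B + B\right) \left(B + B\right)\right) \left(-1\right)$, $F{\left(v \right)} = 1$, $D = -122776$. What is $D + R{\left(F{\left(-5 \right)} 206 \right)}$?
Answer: $-292726$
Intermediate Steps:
$R{\left(B \right)} = - B - 4 B^{2}$ ($R{\left(B \right)} = \left(B + 2 B 2 B\right) \left(-1\right) = \left(B + 4 B^{2}\right) \left(-1\right) = - B - 4 B^{2}$)
$D + R{\left(F{\left(-5 \right)} 206 \right)} = -122776 - 1 \cdot 206 \left(1 + 4 \cdot 1 \cdot 206\right) = -122776 - 206 \left(1 + 4 \cdot 206\right) = -122776 - 206 \left(1 + 824\right) = -122776 - 206 \cdot 825 = -122776 - 169950 = -292726$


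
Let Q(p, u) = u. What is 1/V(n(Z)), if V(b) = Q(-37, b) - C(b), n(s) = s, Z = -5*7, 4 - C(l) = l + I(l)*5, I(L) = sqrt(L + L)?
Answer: -37/3613 - 5*I*sqrt(70)/7226 ≈ -0.010241 - 0.0057892*I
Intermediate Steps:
I(L) = sqrt(2)*sqrt(L) (I(L) = sqrt(2*L) = sqrt(2)*sqrt(L))
C(l) = 4 - l - 5*sqrt(2)*sqrt(l) (C(l) = 4 - (l + (sqrt(2)*sqrt(l))*5) = 4 - (l + 5*sqrt(2)*sqrt(l)) = 4 + (-l - 5*sqrt(2)*sqrt(l)) = 4 - l - 5*sqrt(2)*sqrt(l))
Z = -35
V(b) = -4 + 2*b + 5*sqrt(2)*sqrt(b) (V(b) = b - (4 - b - 5*sqrt(2)*sqrt(b)) = b + (-4 + b + 5*sqrt(2)*sqrt(b)) = -4 + 2*b + 5*sqrt(2)*sqrt(b))
1/V(n(Z)) = 1/(-4 + 2*(-35) + 5*sqrt(2)*sqrt(-35)) = 1/(-4 - 70 + 5*sqrt(2)*(I*sqrt(35))) = 1/(-4 - 70 + 5*I*sqrt(70)) = 1/(-74 + 5*I*sqrt(70))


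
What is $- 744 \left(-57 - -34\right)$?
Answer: $17112$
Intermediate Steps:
$- 744 \left(-57 - -34\right) = - 744 \left(-57 + 34\right) = \left(-744\right) \left(-23\right) = 17112$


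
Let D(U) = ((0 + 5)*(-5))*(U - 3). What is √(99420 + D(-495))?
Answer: 3*√12430 ≈ 334.47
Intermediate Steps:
D(U) = 75 - 25*U (D(U) = (5*(-5))*(-3 + U) = -25*(-3 + U) = 75 - 25*U)
√(99420 + D(-495)) = √(99420 + (75 - 25*(-495))) = √(99420 + (75 + 12375)) = √(99420 + 12450) = √111870 = 3*√12430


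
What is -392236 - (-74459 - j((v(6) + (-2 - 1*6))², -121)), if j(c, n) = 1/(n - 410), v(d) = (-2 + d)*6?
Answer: -168739588/531 ≈ -3.1778e+5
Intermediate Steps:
v(d) = -12 + 6*d
j(c, n) = 1/(-410 + n)
-392236 - (-74459 - j((v(6) + (-2 - 1*6))², -121)) = -392236 - (-74459 - 1/(-410 - 121)) = -392236 - (-74459 - 1/(-531)) = -392236 - (-74459 - 1*(-1/531)) = -392236 - (-74459 + 1/531) = -392236 - 1*(-39537728/531) = -392236 + 39537728/531 = -168739588/531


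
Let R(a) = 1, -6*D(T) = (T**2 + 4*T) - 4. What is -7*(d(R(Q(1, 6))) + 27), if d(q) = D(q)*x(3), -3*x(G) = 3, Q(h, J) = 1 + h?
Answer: -1141/6 ≈ -190.17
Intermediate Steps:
D(T) = 2/3 - 2*T/3 - T**2/6 (D(T) = -((T**2 + 4*T) - 4)/6 = -(-4 + T**2 + 4*T)/6 = 2/3 - 2*T/3 - T**2/6)
x(G) = -1 (x(G) = -1/3*3 = -1)
d(q) = -2/3 + q**2/6 + 2*q/3 (d(q) = (2/3 - 2*q/3 - q**2/6)*(-1) = -2/3 + q**2/6 + 2*q/3)
-7*(d(R(Q(1, 6))) + 27) = -7*((-2/3 + (1/6)*1**2 + (2/3)*1) + 27) = -7*((-2/3 + (1/6)*1 + 2/3) + 27) = -7*((-2/3 + 1/6 + 2/3) + 27) = -7*(1/6 + 27) = -7*163/6 = -1141/6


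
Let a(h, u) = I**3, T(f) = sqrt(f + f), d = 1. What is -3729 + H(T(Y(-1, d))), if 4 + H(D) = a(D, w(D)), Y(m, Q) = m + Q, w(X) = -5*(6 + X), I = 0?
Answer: -3733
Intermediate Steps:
w(X) = -30 - 5*X
Y(m, Q) = Q + m
T(f) = sqrt(2)*sqrt(f) (T(f) = sqrt(2*f) = sqrt(2)*sqrt(f))
a(h, u) = 0 (a(h, u) = 0**3 = 0)
H(D) = -4 (H(D) = -4 + 0 = -4)
-3729 + H(T(Y(-1, d))) = -3729 - 4 = -3733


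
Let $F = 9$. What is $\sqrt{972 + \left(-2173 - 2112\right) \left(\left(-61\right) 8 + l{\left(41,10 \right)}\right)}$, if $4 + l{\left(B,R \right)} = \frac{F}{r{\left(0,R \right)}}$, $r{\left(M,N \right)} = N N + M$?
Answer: $\frac{\sqrt{210880635}}{10} \approx 1452.2$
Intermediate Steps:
$r{\left(M,N \right)} = M + N^{2}$ ($r{\left(M,N \right)} = N^{2} + M = M + N^{2}$)
$l{\left(B,R \right)} = -4 + \frac{9}{R^{2}}$ ($l{\left(B,R \right)} = -4 + \frac{9}{0 + R^{2}} = -4 + \frac{9}{R^{2}}$)
$\sqrt{972 + \left(-2173 - 2112\right) \left(\left(-61\right) 8 + l{\left(41,10 \right)}\right)} = \sqrt{972 + \left(-2173 - 2112\right) \left(\left(-61\right) 8 - \left(4 - \frac{9}{100}\right)\right)} = \sqrt{972 - 4285 \left(-488 + \left(-4 + 9 \cdot \frac{1}{100}\right)\right)} = \sqrt{972 - 4285 \left(-488 + \left(-4 + \frac{9}{100}\right)\right)} = \sqrt{972 - 4285 \left(-488 - \frac{391}{100}\right)} = \sqrt{972 - - \frac{42156687}{20}} = \sqrt{972 + \frac{42156687}{20}} = \sqrt{\frac{42176127}{20}} = \frac{\sqrt{210880635}}{10}$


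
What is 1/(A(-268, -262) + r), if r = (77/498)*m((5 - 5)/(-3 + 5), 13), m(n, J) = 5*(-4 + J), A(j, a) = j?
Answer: -166/43333 ≈ -0.0038308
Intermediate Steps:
m(n, J) = -20 + 5*J
r = 1155/166 (r = (77/498)*(-20 + 5*13) = (77*(1/498))*(-20 + 65) = (77/498)*45 = 1155/166 ≈ 6.9578)
1/(A(-268, -262) + r) = 1/(-268 + 1155/166) = 1/(-43333/166) = -166/43333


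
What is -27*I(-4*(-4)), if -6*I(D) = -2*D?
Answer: -144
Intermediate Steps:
I(D) = D/3 (I(D) = -(-1)*D/3 = D/3)
-27*I(-4*(-4)) = -9*(-4*(-4)) = -9*16 = -27*16/3 = -144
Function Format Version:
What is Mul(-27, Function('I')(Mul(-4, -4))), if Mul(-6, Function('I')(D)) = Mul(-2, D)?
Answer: -144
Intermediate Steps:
Function('I')(D) = Mul(Rational(1, 3), D) (Function('I')(D) = Mul(Rational(-1, 6), Mul(-2, D)) = Mul(Rational(1, 3), D))
Mul(-27, Function('I')(Mul(-4, -4))) = Mul(-27, Mul(Rational(1, 3), Mul(-4, -4))) = Mul(-27, Mul(Rational(1, 3), 16)) = Mul(-27, Rational(16, 3)) = -144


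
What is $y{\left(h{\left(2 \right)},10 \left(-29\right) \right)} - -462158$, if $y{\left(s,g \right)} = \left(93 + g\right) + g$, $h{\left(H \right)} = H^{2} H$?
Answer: $461671$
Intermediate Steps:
$h{\left(H \right)} = H^{3}$
$y{\left(s,g \right)} = 93 + 2 g$
$y{\left(h{\left(2 \right)},10 \left(-29\right) \right)} - -462158 = \left(93 + 2 \cdot 10 \left(-29\right)\right) - -462158 = \left(93 + 2 \left(-290\right)\right) + 462158 = \left(93 - 580\right) + 462158 = -487 + 462158 = 461671$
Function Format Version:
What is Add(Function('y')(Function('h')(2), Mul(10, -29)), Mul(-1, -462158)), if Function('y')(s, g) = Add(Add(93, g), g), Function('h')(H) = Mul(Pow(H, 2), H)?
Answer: 461671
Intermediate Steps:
Function('h')(H) = Pow(H, 3)
Function('y')(s, g) = Add(93, Mul(2, g))
Add(Function('y')(Function('h')(2), Mul(10, -29)), Mul(-1, -462158)) = Add(Add(93, Mul(2, Mul(10, -29))), Mul(-1, -462158)) = Add(Add(93, Mul(2, -290)), 462158) = Add(Add(93, -580), 462158) = Add(-487, 462158) = 461671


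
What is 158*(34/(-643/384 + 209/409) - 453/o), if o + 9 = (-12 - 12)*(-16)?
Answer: -109822700198/22841375 ≈ -4808.1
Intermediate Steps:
o = 375 (o = -9 + (-12 - 12)*(-16) = -9 - 24*(-16) = -9 + 384 = 375)
158*(34/(-643/384 + 209/409) - 453/o) = 158*(34/(-643/384 + 209/409) - 453/375) = 158*(34/(-643*1/384 + 209*(1/409)) - 453*1/375) = 158*(34/(-643/384 + 209/409) - 151/125) = 158*(34/(-182731/157056) - 151/125) = 158*(34*(-157056/182731) - 151/125) = 158*(-5339904/182731 - 151/125) = 158*(-695080381/22841375) = -109822700198/22841375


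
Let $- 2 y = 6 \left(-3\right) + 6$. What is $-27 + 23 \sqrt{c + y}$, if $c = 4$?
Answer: $-27 + 23 \sqrt{10} \approx 45.732$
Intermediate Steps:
$y = 6$ ($y = - \frac{6 \left(-3\right) + 6}{2} = - \frac{-18 + 6}{2} = \left(- \frac{1}{2}\right) \left(-12\right) = 6$)
$-27 + 23 \sqrt{c + y} = -27 + 23 \sqrt{4 + 6} = -27 + 23 \sqrt{10}$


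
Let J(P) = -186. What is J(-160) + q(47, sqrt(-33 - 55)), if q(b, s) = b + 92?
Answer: -47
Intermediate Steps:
q(b, s) = 92 + b
J(-160) + q(47, sqrt(-33 - 55)) = -186 + (92 + 47) = -186 + 139 = -47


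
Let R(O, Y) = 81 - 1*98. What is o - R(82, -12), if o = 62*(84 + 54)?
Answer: 8573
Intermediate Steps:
R(O, Y) = -17 (R(O, Y) = 81 - 98 = -17)
o = 8556 (o = 62*138 = 8556)
o - R(82, -12) = 8556 - 1*(-17) = 8556 + 17 = 8573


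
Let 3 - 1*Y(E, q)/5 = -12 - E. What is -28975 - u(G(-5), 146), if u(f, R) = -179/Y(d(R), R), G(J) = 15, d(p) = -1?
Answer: -2028071/70 ≈ -28972.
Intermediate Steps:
Y(E, q) = 75 + 5*E (Y(E, q) = 15 - 5*(-12 - E) = 15 + (60 + 5*E) = 75 + 5*E)
u(f, R) = -179/70 (u(f, R) = -179/(75 + 5*(-1)) = -179/(75 - 5) = -179/70)
-28975 - u(G(-5), 146) = -28975 - 1*(-179/70) = -28975 + 179/70 = -2028071/70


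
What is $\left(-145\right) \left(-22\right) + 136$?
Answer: $3326$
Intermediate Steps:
$\left(-145\right) \left(-22\right) + 136 = 3190 + 136 = 3326$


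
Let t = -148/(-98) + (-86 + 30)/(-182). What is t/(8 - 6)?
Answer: 579/637 ≈ 0.90895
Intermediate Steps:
t = 1158/637 (t = -148*(-1/98) - 56*(-1/182) = 74/49 + 4/13 = 1158/637 ≈ 1.8179)
t/(8 - 6) = (1158/637)/(8 - 6) = (1158/637)/2 = (1/2)*(1158/637) = 579/637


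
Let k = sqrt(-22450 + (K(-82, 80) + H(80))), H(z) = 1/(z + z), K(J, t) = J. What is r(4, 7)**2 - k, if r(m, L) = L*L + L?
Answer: 3136 - I*sqrt(36051190)/40 ≈ 3136.0 - 150.11*I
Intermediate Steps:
r(m, L) = L + L**2 (r(m, L) = L**2 + L = L + L**2)
H(z) = 1/(2*z)
k = I*sqrt(36051190)/40 (k = sqrt(-22450 + (-82 + (1/2)/80)) = sqrt(-22450 + (-82 + (1/2)*(1/80))) = sqrt(-22450 + (-82 + 1/160)) = sqrt(-22450 - 13119/160) = sqrt(-3605119/160) = I*sqrt(36051190)/40 ≈ 150.11*I)
r(4, 7)**2 - k = (7*(1 + 7))**2 - I*sqrt(36051190)/40 = (7*8)**2 - I*sqrt(36051190)/40 = 56**2 - I*sqrt(36051190)/40 = 3136 - I*sqrt(36051190)/40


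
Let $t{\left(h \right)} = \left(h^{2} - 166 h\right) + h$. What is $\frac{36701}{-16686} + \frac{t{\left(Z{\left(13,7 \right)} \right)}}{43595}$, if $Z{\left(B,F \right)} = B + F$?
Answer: $- \frac{329673899}{145485234} \approx -2.266$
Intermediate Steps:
$t{\left(h \right)} = h^{2} - 165 h$
$\frac{36701}{-16686} + \frac{t{\left(Z{\left(13,7 \right)} \right)}}{43595} = \frac{36701}{-16686} + \frac{\left(13 + 7\right) \left(-165 + \left(13 + 7\right)\right)}{43595} = 36701 \left(- \frac{1}{16686}\right) + 20 \left(-165 + 20\right) \frac{1}{43595} = - \frac{36701}{16686} + 20 \left(-145\right) \frac{1}{43595} = - \frac{36701}{16686} - \frac{580}{8719} = - \frac{329673899}{145485234}$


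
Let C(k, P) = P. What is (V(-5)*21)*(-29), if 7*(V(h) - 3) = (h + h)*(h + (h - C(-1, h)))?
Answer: -6177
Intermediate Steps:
V(h) = 3 + 2*h**2/7 (V(h) = 3 + ((h + h)*(h + (h - h)))/7 = 3 + ((2*h)*(h + 0))/7 = 3 + ((2*h)*h)/7 = 3 + (2*h**2)/7 = 3 + 2*h**2/7)
(V(-5)*21)*(-29) = ((3 + (2/7)*(-5)**2)*21)*(-29) = ((3 + (2/7)*25)*21)*(-29) = ((3 + 50/7)*21)*(-29) = ((71/7)*21)*(-29) = 213*(-29) = -6177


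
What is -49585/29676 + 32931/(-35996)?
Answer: -172632626/66763581 ≈ -2.5857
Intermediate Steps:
-49585/29676 + 32931/(-35996) = -49585*1/29676 + 32931*(-1/35996) = -49585/29676 - 32931/35996 = -172632626/66763581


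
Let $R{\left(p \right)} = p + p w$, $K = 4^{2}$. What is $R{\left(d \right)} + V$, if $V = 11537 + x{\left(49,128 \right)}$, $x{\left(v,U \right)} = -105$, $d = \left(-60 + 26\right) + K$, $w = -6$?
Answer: $11522$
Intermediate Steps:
$K = 16$
$d = -18$ ($d = \left(-60 + 26\right) + 16 = -34 + 16 = -18$)
$R{\left(p \right)} = - 5 p$ ($R{\left(p \right)} = p + p \left(-6\right) = p - 6 p = - 5 p$)
$V = 11432$ ($V = 11537 - 105 = 11432$)
$R{\left(d \right)} + V = \left(-5\right) \left(-18\right) + 11432 = 90 + 11432 = 11522$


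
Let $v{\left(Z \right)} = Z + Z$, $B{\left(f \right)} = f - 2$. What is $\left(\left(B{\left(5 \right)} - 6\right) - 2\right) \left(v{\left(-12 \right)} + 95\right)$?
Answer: $-355$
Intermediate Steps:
$B{\left(f \right)} = -2 + f$
$v{\left(Z \right)} = 2 Z$
$\left(\left(B{\left(5 \right)} - 6\right) - 2\right) \left(v{\left(-12 \right)} + 95\right) = \left(\left(\left(-2 + 5\right) - 6\right) - 2\right) \left(2 \left(-12\right) + 95\right) = \left(\left(3 - 6\right) - 2\right) \left(-24 + 95\right) = \left(-3 - 2\right) 71 = \left(-5\right) 71 = -355$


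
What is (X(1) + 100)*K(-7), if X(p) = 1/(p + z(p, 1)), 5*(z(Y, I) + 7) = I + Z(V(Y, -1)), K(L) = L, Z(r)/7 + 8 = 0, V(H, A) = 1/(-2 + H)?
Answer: -11893/17 ≈ -699.59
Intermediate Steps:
Z(r) = -56 (Z(r) = -56 + 7*0 = -56 + 0 = -56)
z(Y, I) = -91/5 + I/5 (z(Y, I) = -7 + (I - 56)/5 = -7 + (-56 + I)/5 = -7 + (-56/5 + I/5) = -91/5 + I/5)
X(p) = 1/(-18 + p) (X(p) = 1/(p + (-91/5 + (1/5)*1)) = 1/(p + (-91/5 + 1/5)) = 1/(p - 18) = 1/(-18 + p))
(X(1) + 100)*K(-7) = (1/(-18 + 1) + 100)*(-7) = (1/(-17) + 100)*(-7) = (-1/17 + 100)*(-7) = (1699/17)*(-7) = -11893/17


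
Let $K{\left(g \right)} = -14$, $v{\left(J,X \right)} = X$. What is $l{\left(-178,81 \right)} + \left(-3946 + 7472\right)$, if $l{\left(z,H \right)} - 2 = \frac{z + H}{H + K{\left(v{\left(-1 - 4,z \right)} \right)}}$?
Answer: $\frac{236279}{67} \approx 3526.6$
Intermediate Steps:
$l{\left(z,H \right)} = 2 + \frac{H + z}{-14 + H}$ ($l{\left(z,H \right)} = 2 + \frac{z + H}{H - 14} = 2 + \frac{H + z}{-14 + H}$)
$l{\left(-178,81 \right)} + \left(-3946 + 7472\right) = \frac{-28 - 178 + 3 \cdot 81}{-14 + 81} + \left(-3946 + 7472\right) = \frac{-28 - 178 + 243}{67} + 3526 = \frac{1}{67} \cdot 37 + 3526 = \frac{37}{67} + 3526 = \frac{236279}{67}$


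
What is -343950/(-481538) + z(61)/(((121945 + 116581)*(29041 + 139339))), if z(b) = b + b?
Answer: 3453516654768409/4835003622129860 ≈ 0.71427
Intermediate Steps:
z(b) = 2*b
-343950/(-481538) + z(61)/(((121945 + 116581)*(29041 + 139339))) = -343950/(-481538) + (2*61)/(((121945 + 116581)*(29041 + 139339))) = -343950*(-1/481538) + 122/((238526*168380)) = 171975/240769 + 122/40163007880 = 171975/240769 + 122*(1/40163007880) = 171975/240769 + 61/20081503940 = 3453516654768409/4835003622129860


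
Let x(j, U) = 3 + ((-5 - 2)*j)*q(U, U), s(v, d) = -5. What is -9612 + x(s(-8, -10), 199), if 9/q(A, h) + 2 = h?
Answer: -1892658/197 ≈ -9607.4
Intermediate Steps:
q(A, h) = 9/(-2 + h)
x(j, U) = 3 - 63*j/(-2 + U) (x(j, U) = 3 + ((-5 - 2)*j)*(9/(-2 + U)) = 3 + (-7*j)*(9/(-2 + U)) = 3 - 63*j/(-2 + U))
-9612 + x(s(-8, -10), 199) = -9612 + 3*(-2 + 199 - 21*(-5))/(-2 + 199) = -9612 + 3*(-2 + 199 + 105)/197 = -9612 + 3*(1/197)*302 = -9612 + 906/197 = -1892658/197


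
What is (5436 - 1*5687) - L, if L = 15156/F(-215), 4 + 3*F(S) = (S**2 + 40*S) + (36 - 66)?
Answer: -9480809/37591 ≈ -252.21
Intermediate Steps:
F(S) = -34/3 + S**2/3 + 40*S/3 (F(S) = -4/3 + ((S**2 + 40*S) + (36 - 66))/3 = -4/3 + ((S**2 + 40*S) - 30)/3 = -4/3 + (-30 + S**2 + 40*S)/3 = -4/3 + (-10 + S**2/3 + 40*S/3) = -34/3 + S**2/3 + 40*S/3)
L = 45468/37591 (L = 15156/(-34/3 + (1/3)*(-215)**2 + (40/3)*(-215)) = 15156/(-34/3 + (1/3)*46225 - 8600/3) = 15156/(-34/3 + 46225/3 - 8600/3) = 15156/(37591/3) = 15156*(3/37591) = 45468/37591 ≈ 1.2095)
(5436 - 1*5687) - L = (5436 - 1*5687) - 1*45468/37591 = (5436 - 5687) - 45468/37591 = -251 - 45468/37591 = -9480809/37591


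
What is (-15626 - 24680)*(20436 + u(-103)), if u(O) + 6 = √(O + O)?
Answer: -823451580 - 40306*I*√206 ≈ -8.2345e+8 - 5.785e+5*I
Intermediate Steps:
u(O) = -6 + √2*√O (u(O) = -6 + √(O + O) = -6 + √(2*O) = -6 + √2*√O)
(-15626 - 24680)*(20436 + u(-103)) = (-15626 - 24680)*(20436 + (-6 + √2*√(-103))) = -40306*(20436 + (-6 + √2*(I*√103))) = -40306*(20436 + (-6 + I*√206)) = -40306*(20430 + I*√206) = -823451580 - 40306*I*√206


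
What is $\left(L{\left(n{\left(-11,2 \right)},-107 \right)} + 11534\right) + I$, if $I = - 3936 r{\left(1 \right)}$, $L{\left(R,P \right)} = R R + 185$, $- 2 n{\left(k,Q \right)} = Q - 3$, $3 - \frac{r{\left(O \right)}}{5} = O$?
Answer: $- \frac{110563}{4} \approx -27641.0$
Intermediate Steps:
$r{\left(O \right)} = 15 - 5 O$
$n{\left(k,Q \right)} = \frac{3}{2} - \frac{Q}{2}$ ($n{\left(k,Q \right)} = - \frac{Q - 3}{2} = - \frac{-3 + Q}{2} = \frac{3}{2} - \frac{Q}{2}$)
$L{\left(R,P \right)} = 185 + R^{2}$ ($L{\left(R,P \right)} = R^{2} + 185 = 185 + R^{2}$)
$I = -39360$ ($I = - 3936 \left(15 - 5\right) = \left(-3936\right) 10 = -39360$)
$\left(L{\left(n{\left(-11,2 \right)},-107 \right)} + 11534\right) + I = \left(\left(185 + \left(\frac{3}{2} - 1\right)^{2}\right) + 11534\right) - 39360 = \left(\left(185 + \left(\frac{1}{2}\right)^{2}\right) + 11534\right) - 39360 = \left(\left(185 + \frac{1}{4}\right) + 11534\right) - 39360 = \left(\frac{741}{4} + 11534\right) - 39360 = \frac{46877}{4} - 39360 = - \frac{110563}{4}$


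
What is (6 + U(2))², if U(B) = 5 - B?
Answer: 81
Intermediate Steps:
(6 + U(2))² = (6 + (5 - 1*2))² = (6 + (5 - 2))² = (6 + 3)² = 9² = 81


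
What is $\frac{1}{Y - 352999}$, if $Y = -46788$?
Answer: $- \frac{1}{399787} \approx -2.5013 \cdot 10^{-6}$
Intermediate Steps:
$\frac{1}{Y - 352999} = \frac{1}{-46788 - 352999} = \frac{1}{-399787} = - \frac{1}{399787}$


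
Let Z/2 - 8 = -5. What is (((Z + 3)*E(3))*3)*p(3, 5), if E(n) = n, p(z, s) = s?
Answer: 405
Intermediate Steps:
Z = 6 (Z = 16 + 2*(-5) = 16 - 10 = 6)
(((Z + 3)*E(3))*3)*p(3, 5) = (((6 + 3)*3)*3)*5 = ((9*3)*3)*5 = (27*3)*5 = 81*5 = 405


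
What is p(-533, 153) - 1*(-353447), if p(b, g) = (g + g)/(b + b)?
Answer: 188387098/533 ≈ 3.5345e+5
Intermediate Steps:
p(b, g) = g/b (p(b, g) = (2*g)/((2*b)) = (2*g)*(1/(2*b)) = g/b)
p(-533, 153) - 1*(-353447) = 153/(-533) - 1*(-353447) = 153*(-1/533) + 353447 = -153/533 + 353447 = 188387098/533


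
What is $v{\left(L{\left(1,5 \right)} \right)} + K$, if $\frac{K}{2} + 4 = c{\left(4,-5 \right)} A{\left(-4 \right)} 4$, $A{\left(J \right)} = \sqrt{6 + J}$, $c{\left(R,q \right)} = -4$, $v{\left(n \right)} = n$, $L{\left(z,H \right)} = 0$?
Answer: $-8 - 32 \sqrt{2} \approx -53.255$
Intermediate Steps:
$K = -8 - 32 \sqrt{2}$ ($K = -8 + 2 - 4 \sqrt{6 - 4} \cdot 4 = -8 + 2 - 4 \sqrt{2} \cdot 4 = -8 + 2 \left(- 16 \sqrt{2}\right) = -8 - 32 \sqrt{2} \approx -53.255$)
$v{\left(L{\left(1,5 \right)} \right)} + K = 0 - \left(8 + 32 \sqrt{2}\right) = -8 - 32 \sqrt{2}$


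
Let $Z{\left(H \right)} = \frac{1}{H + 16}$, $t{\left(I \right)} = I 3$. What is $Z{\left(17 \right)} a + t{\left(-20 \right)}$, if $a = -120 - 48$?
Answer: $- \frac{716}{11} \approx -65.091$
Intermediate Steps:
$t{\left(I \right)} = 3 I$
$a = -168$
$Z{\left(H \right)} = \frac{1}{16 + H}$
$Z{\left(17 \right)} a + t{\left(-20 \right)} = \frac{1}{16 + 17} \left(-168\right) + 3 \left(-20\right) = \frac{1}{33} \left(-168\right) - 60 = - \frac{56}{11} - 60 = - \frac{716}{11}$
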